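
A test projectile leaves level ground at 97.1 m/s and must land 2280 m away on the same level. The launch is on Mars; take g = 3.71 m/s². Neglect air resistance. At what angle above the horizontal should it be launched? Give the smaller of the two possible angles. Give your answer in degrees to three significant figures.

31.9°

R = v₀² sin 2θ / g gives sin 2θ = gR/v₀² = 3.71·2280/97.1² = 0.8972.
2θ = 63.79° or 180° − 63.79° = 116.2°, so θ = 31.89° or 58.11°.
The smaller angle is 31.89°.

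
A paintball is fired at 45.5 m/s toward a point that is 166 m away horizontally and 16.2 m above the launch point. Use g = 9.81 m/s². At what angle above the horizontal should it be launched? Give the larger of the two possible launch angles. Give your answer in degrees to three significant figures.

Trajectory: y = x tanθ − g x² (1 + tan²θ)/(2v₀²). With x = 166, y = 16.2, v₀ = 45.5, g = 9.81:
65.29 tan²θ − 166 tanθ + (81.49) = 0.
tanθ = [166 ± √(166² − 4 × 65.29 × (81.49))] / (2 × 65.29) = (166 ± 79.22) / 130.6, giving tanθ = 0.6646 or 1.878.
θ = 33.61° or 61.97°; the larger is 61.97°.

62.0°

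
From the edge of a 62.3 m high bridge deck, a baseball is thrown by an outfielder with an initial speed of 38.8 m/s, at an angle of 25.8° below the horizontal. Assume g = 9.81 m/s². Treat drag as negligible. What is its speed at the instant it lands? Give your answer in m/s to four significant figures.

52.23 m/s

Resolve: vₓ = 38.80 cos 25.8° = 34.93 m/s and v_y0 = −16.89 m/s (downward).
Vertical motion (up positive, ground at y = 0): 4.905 t² − (−16.89) t − 62.3 = 0, so t = (−16.89 + √(16.89² + 2·9.81·62.3)) / 9.81 = (−16.89 + 38.83) / 9.81 = 2.236 s.
Vertical velocity at impact: v_y = v_y0 − g t = −16.89 − 9.81 × 2.236 = −38.83 m/s.
Speed: |v| = √(vₓ² + v_y²) = √(34.93² + 38.83²) = 52.23 m/s.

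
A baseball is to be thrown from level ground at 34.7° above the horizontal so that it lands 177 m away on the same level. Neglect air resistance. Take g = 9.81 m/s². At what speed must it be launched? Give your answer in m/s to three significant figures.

43.1 m/s

On level ground R = v₀² sin 2θ / g ⇒ v₀ = √(gR / sin 2θ).
v₀ = √(9.81 × 177 / sin 69.40°) = √(1736 / 0.9361) = √1855.0 = 43.07 m/s.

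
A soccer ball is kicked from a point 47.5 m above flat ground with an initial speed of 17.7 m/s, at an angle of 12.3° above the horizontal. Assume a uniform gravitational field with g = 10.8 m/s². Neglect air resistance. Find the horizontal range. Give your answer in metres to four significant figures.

57.68 m

vₓ = 17.70 cos 12.3° = 17.29 m/s; v_y0 = 17.70 sin 12.3° = 3.771 m/s.
The projectile lands when y = 47.5 + (3.771) t − ½·10.8·t² = 0. Positive root: t = (3.771 + √(3.771² + 2·10.8·47.5)) / 10.8 = (3.771 + 32.25) / 10.8 = 3.335 s.
Horizontal distance: R = vₓ t = 17.29 × 3.335 = 57.68 m.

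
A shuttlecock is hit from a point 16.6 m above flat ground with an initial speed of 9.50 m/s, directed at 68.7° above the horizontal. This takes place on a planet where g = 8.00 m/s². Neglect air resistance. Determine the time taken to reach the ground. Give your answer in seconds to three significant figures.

3.42 s

vₓ = 9.500 cos 68.7° = 3.451 m/s; v_y0 = 9.500 sin 68.7° = 8.851 m/s.
Vertical motion (up positive, ground at y = 0): 4.000 t² − (8.851) t − 16.6 = 0, so t = (8.851 + √(8.851² + 2·8.00·16.6)) / 8.00 = (8.851 + 18.55) / 8.00 = 3.425 s.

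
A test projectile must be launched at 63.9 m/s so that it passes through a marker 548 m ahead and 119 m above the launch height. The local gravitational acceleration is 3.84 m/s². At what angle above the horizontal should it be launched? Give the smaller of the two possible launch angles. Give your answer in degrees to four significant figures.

28.98°

Trajectory: y = x tanθ − g x² (1 + tan²θ)/(2v₀²). With x = 548, y = 119, v₀ = 63.9, g = 3.84:
141.2 tan²θ − 548 tanθ + (260.2) = 0.
tanθ = [548 ± √(548² − 4 × 141.2 × (260.2))] / (2 × 141.2) = (548 ± 391.6) / 282.4, giving tanθ = 0.5539 or 3.327.
θ = 28.98° or 73.27°; the smaller is 28.98°.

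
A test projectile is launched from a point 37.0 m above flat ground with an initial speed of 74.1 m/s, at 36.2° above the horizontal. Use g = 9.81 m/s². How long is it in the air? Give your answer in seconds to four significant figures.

vₓ = 74.10 cos 36.2° = 59.80 m/s; v_y0 = 74.10 sin 36.2° = 43.76 m/s.
With up positive and y = 0 at the ground: y(t) = 37.0 + (43.76) t − 4.905 t². Setting y = 0 and taking the positive root: t = [43.76 + √(43.76² + 2·9.81·37.0)] / 9.81 = (43.76 + 51.39) / 9.81 = 9.700 s.

9.700 s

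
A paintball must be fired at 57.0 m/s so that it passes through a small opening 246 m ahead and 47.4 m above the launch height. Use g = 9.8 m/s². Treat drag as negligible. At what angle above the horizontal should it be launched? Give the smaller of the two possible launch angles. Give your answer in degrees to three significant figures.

38.8°

Trajectory: y = x tanθ − g x² (1 + tan²θ)/(2v₀²). With x = 246, y = 47.4, v₀ = 57.0, g = 9.80:
91.27 tan²θ − 246 tanθ + (138.7) = 0.
tanθ = [246 ± √(246² − 4 × 91.27 × (138.7))] / (2 × 91.27) = (246 ± 99.46) / 182.5, giving tanθ = 0.8028 or 1.893.
θ = 38.76° or 62.15°; the smaller is 38.76°.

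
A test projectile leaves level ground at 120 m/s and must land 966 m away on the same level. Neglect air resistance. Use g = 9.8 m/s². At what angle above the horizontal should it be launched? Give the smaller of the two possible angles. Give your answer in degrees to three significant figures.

R = v₀² sin 2θ / g gives sin 2θ = gR/v₀² = 9.80·966/120² = 0.6574.
2θ = 41.10° or 180° − 41.10° = 138.9°, so θ = 20.55° or 69.45°.
The smaller angle is 20.55°.

20.6°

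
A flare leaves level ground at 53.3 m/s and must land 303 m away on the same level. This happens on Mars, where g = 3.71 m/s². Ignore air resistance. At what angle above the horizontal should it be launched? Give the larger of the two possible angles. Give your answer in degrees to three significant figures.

78.3°

R = v₀² sin 2θ / g gives sin 2θ = gR/v₀² = 3.71·303/53.3² = 0.3957.
2θ = 23.31° or 180° − 23.31° = 156.7°, so θ = 11.65° or 78.35°.
The larger angle is 78.35°.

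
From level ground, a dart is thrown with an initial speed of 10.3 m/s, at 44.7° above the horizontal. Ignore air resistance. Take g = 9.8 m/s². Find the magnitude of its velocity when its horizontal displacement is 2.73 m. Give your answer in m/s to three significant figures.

Components: vₓ = 10.30 cos 44.7° = 7.321 m/s, v_y0 = 10.30 sin 44.7° = 7.245 m/s.
Time to reach x = 2.73 m: t = x/vₓ = 2.73/7.321 = 0.3729 s.
Vertical velocity there: v_y = v_y0 − g t = 7.245 − 9.80 × 0.3729 = 3.591 m/s.
Speed: √(vₓ² + v_y²) = √(7.321² + 3.591²) = 8.154 m/s.

8.15 m/s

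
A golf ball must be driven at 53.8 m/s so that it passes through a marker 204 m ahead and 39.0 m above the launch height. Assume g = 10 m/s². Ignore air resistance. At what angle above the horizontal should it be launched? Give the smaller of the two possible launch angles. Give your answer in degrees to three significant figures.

Trajectory: y = x tanθ − g x² (1 + tan²θ)/(2v₀²). With x = 204, y = 39.0, v₀ = 53.8, g = 10.0:
71.89 tan²θ − 204 tanθ + (110.9) = 0.
tanθ = [204 ± √(204² − 4 × 71.89 × (110.9))] / (2 × 71.89) = (204 ± 98.63) / 143.8, giving tanθ = 0.7328 or 2.105.
θ = 36.23° or 64.59°; the smaller is 36.23°.

36.2°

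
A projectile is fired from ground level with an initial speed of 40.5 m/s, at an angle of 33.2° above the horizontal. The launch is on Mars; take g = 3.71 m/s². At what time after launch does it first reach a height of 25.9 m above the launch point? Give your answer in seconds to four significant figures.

Components: vₓ = 40.50 cos 33.2° = 33.89 m/s, v_y0 = 40.50 sin 33.2° = 22.18 m/s.
Require v_y0 t − ½ g t² = 25.9, i.e. 1.855 t² − 22.18 t + 25.9 = 0.
t = [22.18 ± √(22.18² − 2·3.71·25.9)] / 3.71 = (22.18 ± 17.31) / 3.71, so t = 1.312 s or t = 10.64 s.
The first (ascending) time is 1.312 s.

1.312 s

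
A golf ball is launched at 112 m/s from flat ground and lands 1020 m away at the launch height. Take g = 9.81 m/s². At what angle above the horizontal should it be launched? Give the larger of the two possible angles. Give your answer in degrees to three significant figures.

From R = (v₀²/g) sin 2θ: sin 2θ = 9.81 × 1020 / 12544 = 0.7977.
2θ = 52.91° or 180° − 52.91° = 127.1°, so θ = 26.45° or 63.55°.
The larger angle is 63.55°.

63.5°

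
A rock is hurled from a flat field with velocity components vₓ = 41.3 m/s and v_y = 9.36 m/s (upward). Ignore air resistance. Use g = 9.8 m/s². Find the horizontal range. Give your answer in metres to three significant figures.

Time aloft: T = 2 v_y0 / g = 2 × 9.360 / 9.80 = 1.910 s.
Horizontal distance R = vₓ T = 41.30 × 1.910 = 78.89 m.

78.9 m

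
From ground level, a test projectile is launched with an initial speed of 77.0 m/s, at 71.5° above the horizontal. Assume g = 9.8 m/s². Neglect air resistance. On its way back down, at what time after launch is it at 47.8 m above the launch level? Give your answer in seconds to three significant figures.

Components: vₓ = 77.00 cos 71.5° = 24.43 m/s, v_y0 = 77.00 sin 71.5° = 73.02 m/s.
Require v_y0 t − ½ g t² = 47.8, i.e. 4.900 t² − 73.02 t + 47.8 = 0.
t = [73.02 ± √(73.02² − 2·9.80·47.8)] / 9.80 = (73.02 ± 66.30) / 9.80, so t = 0.6862 s or t = 14.22 s.
The descending-branch root is 14.22 s.

14.2 s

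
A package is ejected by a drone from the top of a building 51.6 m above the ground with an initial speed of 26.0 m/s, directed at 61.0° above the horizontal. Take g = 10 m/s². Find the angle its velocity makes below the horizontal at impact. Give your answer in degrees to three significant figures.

Horizontal component vₓ = 26.00 cos 61.0° = 12.61 m/s; vertical v_y0 = 26.00 sin 61.0° = 22.74 m/s.
With up positive and y = 0 at the ground: y(t) = 51.6 + (22.74) t − 5.000 t². Setting y = 0 and taking the positive root: t = [22.74 + √(22.74² + 2·10.0·51.6)] / 10.0 = (22.74 + 39.36) / 10.0 = 6.210 s.
At impact: v_y = v_y0 − g t = −39.36 m/s; vₓ = 12.61 m/s.
Angle below horizontal: arctan(|v_y|/vₓ) = arctan(39.36/12.61) = 72.24°.

72.2°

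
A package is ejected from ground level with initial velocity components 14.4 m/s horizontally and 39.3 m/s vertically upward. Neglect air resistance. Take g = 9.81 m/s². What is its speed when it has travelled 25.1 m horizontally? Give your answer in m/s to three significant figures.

26.5 m/s

x = vₓ t ⇒ t = 25.1/14.40 = 1.743 s.
Vertical velocity there: v_y = v_y0 − g t = 39.30 − 9.81 × 1.743 = 22.20 m/s.
Speed: √(vₓ² + v_y²) = √(14.40² + 22.20²) = 26.46 m/s.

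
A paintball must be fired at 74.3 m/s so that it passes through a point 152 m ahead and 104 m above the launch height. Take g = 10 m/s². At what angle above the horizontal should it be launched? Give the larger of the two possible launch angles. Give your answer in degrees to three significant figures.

81.0°

Trajectory: y = x tanθ − g x² (1 + tan²θ)/(2v₀²). With x = 152, y = 104, v₀ = 74.3, g = 10.0:
20.93 tan²θ − 152 tanθ + (124.9) = 0.
tanθ = [152 ± √(152² − 4 × 20.93 × (124.9))] / (2 × 20.93) = (152 ± 112.5) / 41.85, giving tanθ = 0.9448 or 6.319.
θ = 43.37° or 81.01°; the larger is 81.01°.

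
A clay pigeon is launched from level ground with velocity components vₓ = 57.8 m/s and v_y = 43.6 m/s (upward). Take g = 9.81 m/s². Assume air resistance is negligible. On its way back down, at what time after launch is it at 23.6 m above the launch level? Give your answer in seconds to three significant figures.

8.31 s

Require v_y0 t − ½ g t² = 23.6, i.e. 4.905 t² − 43.60 t + 23.6 = 0.
Quadratic formula: t = (43.60 ± √1437.9) / 9.81 = (43.60 ± 37.92) / 9.81 → t = 0.5790 s or 8.310 s.
The descending-branch root is 8.310 s.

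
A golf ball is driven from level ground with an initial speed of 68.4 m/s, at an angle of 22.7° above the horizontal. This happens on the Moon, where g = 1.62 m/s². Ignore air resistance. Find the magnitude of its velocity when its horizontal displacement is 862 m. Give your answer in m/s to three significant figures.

Resolve: vₓ = 68.40 cos 22.7° = 63.10 m/s and v_y0 = 68.40 sin 22.7° = 26.40 m/s.
At x = 862 m, t = x/vₓ = 862/63.10 = 13.66 s.
Vertical velocity there: v_y = v_y0 − g t = 26.40 − 1.62 × 13.66 = 4.266 m/s.
Speed: √(vₓ² + v_y²) = √(63.10² + 4.266²) = 63.25 m/s.

63.2 m/s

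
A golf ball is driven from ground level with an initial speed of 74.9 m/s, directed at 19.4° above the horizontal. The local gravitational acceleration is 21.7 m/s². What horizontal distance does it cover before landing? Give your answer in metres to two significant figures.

vₓ = 74.90 cos 19.4° = 70.65 m/s; v_y0 = 74.90 sin 19.4° = 24.88 m/s.
Flight time T = 2 v_y0 / g = 2.293 s.
Range: R = vₓ T = 70.65 × 2.293 = 162.0 m.

160 m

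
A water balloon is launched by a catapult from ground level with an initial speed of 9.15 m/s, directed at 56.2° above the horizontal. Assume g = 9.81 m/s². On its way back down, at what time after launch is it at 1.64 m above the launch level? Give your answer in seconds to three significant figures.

vₓ = 9.150 cos 56.2° = 5.090 m/s; v_y0 = 9.150 sin 56.2° = 7.604 m/s.
Set y = v_y0 t − ½ g t² = 1.64: 4.905 t² − 7.604 t + 1.64 = 0.
Quadratic formula: t = (7.604 ± √25.637) / 9.81 = (7.604 ± 5.063) / 9.81 → t = 0.2589 s or 1.291 s.
The descending-branch root is 1.291 s.

1.29 s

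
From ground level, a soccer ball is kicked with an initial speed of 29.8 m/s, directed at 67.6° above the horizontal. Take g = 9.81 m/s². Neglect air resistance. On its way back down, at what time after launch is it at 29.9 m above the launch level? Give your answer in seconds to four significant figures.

4.147 s

Horizontal component vₓ = 29.80 cos 67.6° = 11.36 m/s; vertical v_y0 = 29.80 sin 67.6° = 27.55 m/s.
Require v_y0 t − ½ g t² = 29.9, i.e. 4.905 t² − 27.55 t + 29.9 = 0.
Quadratic formula: t = (27.55 ± √172.45) / 9.81 = (27.55 ± 13.13) / 9.81 → t = 1.470 s or 4.147 s.
The descending-branch root is 4.147 s.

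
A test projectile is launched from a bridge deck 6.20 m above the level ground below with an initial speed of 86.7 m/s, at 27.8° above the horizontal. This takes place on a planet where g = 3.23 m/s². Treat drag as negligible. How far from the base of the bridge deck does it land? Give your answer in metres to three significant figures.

Components: vₓ = 86.70 cos 27.8° = 76.69 m/s, v_y0 = 86.70 sin 27.8° = 40.44 m/s.
The projectile lands when y = 6.20 + (40.44) t − ½·3.23·t² = 0. Positive root: t = (40.44 + √(40.44² + 2·3.23·6.20)) / 3.23 = (40.44 + 40.93) / 3.23 = 25.19 s.
Horizontal distance: R = vₓ t = 76.69 × 25.19 = 1932 m.

1930 m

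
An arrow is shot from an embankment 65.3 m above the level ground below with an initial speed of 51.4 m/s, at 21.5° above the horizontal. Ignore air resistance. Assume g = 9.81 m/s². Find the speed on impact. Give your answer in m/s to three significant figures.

Components: vₓ = 51.40 cos 21.5° = 47.82 m/s, v_y0 = 51.40 sin 21.5° = 18.84 m/s.
The projectile lands when y = 65.3 + (18.84) t − ½·9.81·t² = 0. Positive root: t = (18.84 + √(18.84² + 2·9.81·65.3)) / 9.81 = (18.84 + 40.45) / 9.81 = 6.043 s.
Vertical velocity at impact: v_y = v_y0 − g t = 18.84 − 9.81 × 6.043 = −40.45 m/s.
Speed: |v| = √(vₓ² + v_y²) = √(47.82² + 40.45²) = 62.64 m/s.

62.6 m/s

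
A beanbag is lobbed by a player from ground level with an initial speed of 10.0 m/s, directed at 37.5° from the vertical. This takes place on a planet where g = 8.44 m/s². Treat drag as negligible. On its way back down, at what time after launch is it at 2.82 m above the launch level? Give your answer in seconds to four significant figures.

1.404 s

vₓ = 10.00 sin 37.5° = 6.088 m/s; v_y0 = 10.00 cos 37.5° = 7.934 m/s.
Set y = v_y0 t − ½ g t² = 2.82: 4.220 t² − 7.934 t + 2.82 = 0.
Quadratic formula: t = (7.934 ± √15.339) / 8.44 = (7.934 ± 3.917) / 8.44 → t = 0.4759 s or 1.404 s.
The descending-branch root is 1.404 s.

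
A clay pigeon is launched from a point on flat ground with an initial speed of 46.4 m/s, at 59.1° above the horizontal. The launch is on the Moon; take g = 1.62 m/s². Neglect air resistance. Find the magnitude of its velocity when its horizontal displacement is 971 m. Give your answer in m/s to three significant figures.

Horizontal component vₓ = 46.40 cos 59.1° = 23.83 m/s; vertical v_y0 = 46.40 sin 59.1° = 39.81 m/s.
x = vₓ t ⇒ t = 971/23.83 = 40.75 s.
Vertical velocity there: v_y = v_y0 − g t = 39.81 − 1.62 × 40.75 = −26.20 m/s.
Speed: √(vₓ² + v_y²) = √(23.83² + 26.20²) = 35.42 m/s.

35.4 m/s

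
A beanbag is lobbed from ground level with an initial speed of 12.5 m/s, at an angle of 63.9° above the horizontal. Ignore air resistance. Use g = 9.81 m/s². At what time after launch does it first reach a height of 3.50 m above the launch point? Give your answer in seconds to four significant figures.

0.3724 s

vₓ = 12.50 cos 63.9° = 5.499 m/s; v_y0 = 12.50 sin 63.9° = 11.23 m/s.
Require v_y0 t − ½ g t² = 3.50, i.e. 4.905 t² − 11.23 t + 3.50 = 0.
Quadratic formula: t = (11.23 ± √57.338) / 9.81 = (11.23 ± 7.572) / 9.81 → t = 0.3724 s or 1.916 s.
The first (ascending) time is 0.3724 s.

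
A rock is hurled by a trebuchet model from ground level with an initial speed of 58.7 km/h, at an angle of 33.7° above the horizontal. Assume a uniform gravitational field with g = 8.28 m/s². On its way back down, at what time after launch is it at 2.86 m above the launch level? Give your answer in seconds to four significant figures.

Convert: 58.7 km/h = 58.7/3.6 = 16.31 m/s.
Horizontal component vₓ = 16.31 cos 33.7° = 13.57 m/s; vertical v_y0 = 16.31 sin 33.7° = 9.047 m/s.
Set y = v_y0 t − ½ g t² = 2.86: 4.140 t² − 9.047 t + 2.86 = 0.
Quadratic formula: t = (9.047 ± √34.487) / 8.28 = (9.047 ± 5.873) / 8.28 → t = 0.3834 s or 1.802 s.
The descending-branch root is 1.802 s.

1.802 s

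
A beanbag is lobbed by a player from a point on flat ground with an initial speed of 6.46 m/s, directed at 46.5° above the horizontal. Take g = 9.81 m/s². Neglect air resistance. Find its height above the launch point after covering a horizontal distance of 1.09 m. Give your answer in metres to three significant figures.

Resolve: vₓ = 6.460 cos 46.5° = 4.447 m/s and v_y0 = 6.460 sin 46.5° = 4.686 m/s.
At x = 1.09 m, t = x/vₓ = 1.09/4.447 = 0.2451 s.
Height: y = v_y0 t − ½ g t² = 4.686 × 0.2451 − 4.905 × 0.2451² = 1.149 − 0.2947 = 0.8539 m.

0.854 m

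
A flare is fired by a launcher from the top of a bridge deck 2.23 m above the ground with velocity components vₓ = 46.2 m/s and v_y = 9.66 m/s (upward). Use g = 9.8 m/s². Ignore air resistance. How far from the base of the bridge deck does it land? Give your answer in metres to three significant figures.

101 m

Vertical motion (up positive, ground at y = 0): 4.900 t² − (9.660) t − 2.23 = 0, so t = (9.660 + √(9.660² + 2·9.80·2.23)) / 9.80 = (9.660 + 11.71) / 9.80 = 2.180 s.
Horizontal distance: R = vₓ t = 46.20 × 2.180 = 100.7 m.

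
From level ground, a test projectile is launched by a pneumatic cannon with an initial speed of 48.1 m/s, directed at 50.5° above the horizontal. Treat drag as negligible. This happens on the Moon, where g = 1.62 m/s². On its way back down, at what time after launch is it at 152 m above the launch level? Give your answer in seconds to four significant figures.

Resolve: vₓ = 48.10 cos 50.5° = 30.60 m/s and v_y0 = 48.10 sin 50.5° = 37.12 m/s.
Height y(t) = 37.12 t − 0.8100 t² = 152 gives 0.8100 t² − 37.12 t + 152 = 0.
Quadratic formula: t = (37.12 ± √885.05) / 1.62 = (37.12 ± 29.75) / 1.62 → t = 4.546 s or 41.27 s.
The descending-branch root is 41.27 s.

41.27 s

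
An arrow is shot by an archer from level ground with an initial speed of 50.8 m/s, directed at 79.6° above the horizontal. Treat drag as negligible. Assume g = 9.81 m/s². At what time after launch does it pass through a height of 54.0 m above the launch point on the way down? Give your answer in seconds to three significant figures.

vₓ = 50.80 cos 79.6° = 9.170 m/s; v_y0 = 50.80 sin 79.6° = 49.97 m/s.
Set y = v_y0 t − ½ g t² = 54.0: 4.905 t² − 49.97 t + 54.0 = 0.
t = [49.97 ± √(49.97² − 2·9.81·54.0)] / 9.81 = (49.97 ± 37.91) / 9.81, so t = 1.229 s or t = 8.958 s.
The descending-branch root is 8.958 s.

8.96 s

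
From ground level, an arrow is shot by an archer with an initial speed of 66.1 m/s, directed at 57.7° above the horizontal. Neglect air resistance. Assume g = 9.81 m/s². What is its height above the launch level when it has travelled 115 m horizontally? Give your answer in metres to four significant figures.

Components: vₓ = 66.10 cos 57.7° = 35.32 m/s, v_y0 = 66.10 sin 57.7° = 55.87 m/s.
Time to reach x = 115 m: t = x/vₓ = 115/35.32 = 3.256 s.
Height: y = v_y0 t − ½ g t² = 55.87 × 3.256 − 4.905 × 3.256² = 181.9 − 52.00 = 129.9 m.

129.9 m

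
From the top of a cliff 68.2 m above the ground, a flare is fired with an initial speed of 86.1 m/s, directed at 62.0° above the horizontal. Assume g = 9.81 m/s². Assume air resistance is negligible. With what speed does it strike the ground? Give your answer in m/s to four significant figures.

Resolve: vₓ = 86.10 cos 62.0° = 40.42 m/s and v_y0 = 86.10 sin 62.0° = 76.02 m/s.
With up positive and y = 0 at the ground: y(t) = 68.2 + (76.02) t − 4.905 t². Setting y = 0 and taking the positive root: t = [76.02 + √(76.02² + 2·9.81·68.2)] / 9.81 = (76.02 + 84.36) / 9.81 = 16.35 s.
Vertical velocity at impact: v_y = v_y0 − g t = 76.02 − 9.81 × 16.35 = −84.36 m/s.
Speed: |v| = √(vₓ² + v_y²) = √(40.42² + 84.36²) = 93.55 m/s.

93.55 m/s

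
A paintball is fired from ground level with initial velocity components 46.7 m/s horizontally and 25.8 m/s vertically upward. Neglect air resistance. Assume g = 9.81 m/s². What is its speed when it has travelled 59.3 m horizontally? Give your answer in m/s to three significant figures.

48.6 m/s

x = vₓ t ⇒ t = 59.3/46.70 = 1.270 s.
Vertical velocity there: v_y = v_y0 − g t = 25.80 − 9.81 × 1.270 = 13.34 m/s.
Speed: √(vₓ² + v_y²) = √(46.70² + 13.34²) = 48.57 m/s.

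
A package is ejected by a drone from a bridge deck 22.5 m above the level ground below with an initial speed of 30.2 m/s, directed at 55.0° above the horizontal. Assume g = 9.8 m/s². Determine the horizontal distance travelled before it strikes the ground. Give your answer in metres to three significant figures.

vₓ = 30.20 cos 55.0° = 17.32 m/s; v_y0 = 30.20 sin 55.0° = 24.74 m/s.
The projectile lands when y = 22.5 + (24.74) t − ½·9.80·t² = 0. Positive root: t = (24.74 + √(24.74² + 2·9.80·22.5)) / 9.80 = (24.74 + 32.45) / 9.80 = 5.836 s.
Horizontal distance: R = vₓ t = 17.32 × 5.836 = 101.1 m.

101 m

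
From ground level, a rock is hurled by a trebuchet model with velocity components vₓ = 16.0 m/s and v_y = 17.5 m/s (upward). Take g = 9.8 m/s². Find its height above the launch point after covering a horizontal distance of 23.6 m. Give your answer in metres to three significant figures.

15.2 m

At x = 23.6 m, t = x/vₓ = 23.6/16.00 = 1.475 s.
Height: y = v_y0 t − ½ g t² = 17.50 × 1.475 − 4.900 × 1.475² = 25.81 − 10.66 = 15.15 m.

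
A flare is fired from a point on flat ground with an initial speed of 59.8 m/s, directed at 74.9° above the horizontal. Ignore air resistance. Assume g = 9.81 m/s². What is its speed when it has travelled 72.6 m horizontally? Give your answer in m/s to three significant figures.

vₓ = 59.80 cos 74.9° = 15.58 m/s; v_y0 = 59.80 sin 74.9° = 57.74 m/s.
At x = 72.6 m, t = x/vₓ = 72.6/15.58 = 4.660 s.
Vertical velocity there: v_y = v_y0 − g t = 57.74 − 9.81 × 4.660 = 12.02 m/s.
Speed: √(vₓ² + v_y²) = √(15.58² + 12.02²) = 19.67 m/s.

19.7 m/s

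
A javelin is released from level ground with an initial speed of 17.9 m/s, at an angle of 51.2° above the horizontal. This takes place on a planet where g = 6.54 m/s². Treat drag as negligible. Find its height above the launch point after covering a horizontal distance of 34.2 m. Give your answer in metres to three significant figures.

vₓ = 17.90 cos 51.2° = 11.22 m/s; v_y0 = 17.90 sin 51.2° = 13.95 m/s.
At x = 34.2 m, t = x/vₓ = 34.2/11.22 = 3.049 s.
Height: y = v_y0 t − ½ g t² = 13.95 × 3.049 − 3.270 × 3.049² = 42.54 − 30.40 = 12.13 m.

12.1 m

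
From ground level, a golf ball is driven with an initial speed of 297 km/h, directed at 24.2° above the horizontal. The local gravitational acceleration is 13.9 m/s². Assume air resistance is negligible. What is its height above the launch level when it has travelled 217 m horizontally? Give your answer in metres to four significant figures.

39.73 m

Convert: 297 km/h = 297/3.6 = 82.50 m/s.
Horizontal component vₓ = 82.50 cos 24.2° = 75.25 m/s; vertical v_y0 = 82.50 sin 24.2° = 33.82 m/s.
Time to reach x = 217 m: t = x/vₓ = 217/75.25 = 2.884 s.
Height: y = v_y0 t − ½ g t² = 33.82 × 2.884 − 6.950 × 2.884² = 97.52 − 57.80 = 39.73 m.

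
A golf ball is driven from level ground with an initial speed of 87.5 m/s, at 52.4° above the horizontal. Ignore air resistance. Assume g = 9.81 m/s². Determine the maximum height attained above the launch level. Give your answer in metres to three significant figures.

Resolve: vₓ = 87.50 cos 52.4° = 53.39 m/s and v_y0 = 87.50 sin 52.4° = 69.33 m/s.
Peak height H = v_y0² / (2g) = 4806.0 / 19.62 = 245.0 m.

245 m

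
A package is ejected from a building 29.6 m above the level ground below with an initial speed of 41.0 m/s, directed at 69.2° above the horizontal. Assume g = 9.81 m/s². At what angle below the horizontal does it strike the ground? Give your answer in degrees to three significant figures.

Components: vₓ = 41.00 cos 69.2° = 14.56 m/s, v_y0 = 41.00 sin 69.2° = 38.33 m/s.
With up positive and y = 0 at the ground: y(t) = 29.6 + (38.33) t − 4.905 t². Setting y = 0 and taking the positive root: t = [38.33 + √(38.33² + 2·9.81·29.6)] / 9.81 = (38.33 + 45.27) / 9.81 = 8.522 s.
At impact: v_y = v_y0 − g t = −45.27 m/s; vₓ = 14.56 m/s.
Angle below horizontal: arctan(|v_y|/vₓ) = arctan(45.27/14.56) = 72.17°.

72.2°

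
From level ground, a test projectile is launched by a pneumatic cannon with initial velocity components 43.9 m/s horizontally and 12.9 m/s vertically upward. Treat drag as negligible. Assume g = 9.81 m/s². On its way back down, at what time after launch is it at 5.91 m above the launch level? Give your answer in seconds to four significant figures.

2.039 s

Height y(t) = 12.90 t − 4.905 t² = 5.91 gives 4.905 t² − 12.90 t + 5.91 = 0.
t = [12.90 ± √(12.90² − 2·9.81·5.91)] / 9.81 = (12.90 ± 7.103) / 9.81, so t = 0.5909 s or t = 2.039 s.
The descending-branch root is 2.039 s.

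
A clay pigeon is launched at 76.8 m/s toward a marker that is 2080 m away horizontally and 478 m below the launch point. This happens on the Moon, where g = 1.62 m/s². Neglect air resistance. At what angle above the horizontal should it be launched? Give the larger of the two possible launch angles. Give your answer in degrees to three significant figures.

73.8°

Trajectory: y = x tanθ − g x² (1 + tan²θ)/(2v₀²). With x = 2080, y = −478, v₀ = 76.8, g = 1.62:
594.1 tan²θ − 2080 tanθ + (116.1) = 0.
tanθ = [2080 ± √(2080² − 4 × 594.1 × (116.1))] / (2 × 594.1) = (2080 ± 2013) / 1188, giving tanθ = 0.05676 or 3.444.
θ = 3.248° or 73.81°; the larger is 73.81°.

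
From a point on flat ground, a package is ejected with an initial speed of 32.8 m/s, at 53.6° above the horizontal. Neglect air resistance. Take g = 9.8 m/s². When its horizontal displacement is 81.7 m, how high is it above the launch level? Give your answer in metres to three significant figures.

Resolve: vₓ = 32.80 cos 53.6° = 19.46 m/s and v_y0 = 32.80 sin 53.6° = 26.40 m/s.
x = vₓ t ⇒ t = 81.7/19.46 = 4.197 s.
Height: y = v_y0 t − ½ g t² = 26.40 × 4.197 − 4.900 × 4.197² = 110.8 − 86.33 = 24.48 m.

24.5 m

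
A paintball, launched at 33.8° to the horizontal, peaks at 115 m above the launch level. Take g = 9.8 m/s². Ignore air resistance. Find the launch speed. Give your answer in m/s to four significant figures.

85.34 m/s

At the peak v_y = 0, so v_y0 = √(2gH) = √(2 × 9.80 × 115) = 47.48 m/s.
v_y0 = v₀ sin θ ⇒ v₀ = 47.48 / sin 33.8° = 85.34 m/s.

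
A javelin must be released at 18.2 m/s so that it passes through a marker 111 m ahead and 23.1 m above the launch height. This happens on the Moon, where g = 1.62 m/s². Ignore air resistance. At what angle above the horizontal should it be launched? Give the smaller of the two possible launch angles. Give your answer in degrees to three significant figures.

29.5°

Trajectory: y = x tanθ − g x² (1 + tan²θ)/(2v₀²). With x = 111, y = 23.1, v₀ = 18.2, g = 1.62:
30.13 tan²θ − 111 tanθ + (53.23) = 0.
tanθ = [111 ± √(111² − 4 × 30.13 × (53.23))] / (2 × 30.13) = (111 ± 76.85) / 60.26, giving tanθ = 0.5667 or 3.117.
θ = 29.54° or 72.21°; the smaller is 29.54°.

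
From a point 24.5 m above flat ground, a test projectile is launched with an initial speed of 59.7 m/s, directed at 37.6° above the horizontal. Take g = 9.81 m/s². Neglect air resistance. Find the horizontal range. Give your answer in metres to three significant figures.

vₓ = 59.70 cos 37.6° = 47.30 m/s; v_y0 = 59.70 sin 37.6° = 36.43 m/s.
With up positive and y = 0 at the ground: y(t) = 24.5 + (36.43) t − 4.905 t². Setting y = 0 and taking the positive root: t = [36.43 + √(36.43² + 2·9.81·24.5)] / 9.81 = (36.43 + 42.51) / 9.81 = 8.047 s.
Horizontal distance: R = vₓ t = 47.30 × 8.047 = 380.6 m.

381 m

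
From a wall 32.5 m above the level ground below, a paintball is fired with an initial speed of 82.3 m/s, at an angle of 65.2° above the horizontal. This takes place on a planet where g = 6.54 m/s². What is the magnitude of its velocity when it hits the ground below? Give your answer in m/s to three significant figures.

Components: vₓ = 82.30 cos 65.2° = 34.52 m/s, v_y0 = 82.30 sin 65.2° = 74.71 m/s.
The projectile lands when y = 32.5 + (74.71) t − ½·6.54·t² = 0. Positive root: t = (74.71 + √(74.71² + 2·6.54·32.5)) / 6.54 = (74.71 + 77.50) / 6.54 = 23.27 s.
Vertical velocity at impact: v_y = v_y0 − g t = 74.71 − 6.54 × 23.27 = −77.50 m/s.
Speed: |v| = √(vₓ² + v_y²) = √(34.52² + 77.50²) = 84.84 m/s.

84.8 m/s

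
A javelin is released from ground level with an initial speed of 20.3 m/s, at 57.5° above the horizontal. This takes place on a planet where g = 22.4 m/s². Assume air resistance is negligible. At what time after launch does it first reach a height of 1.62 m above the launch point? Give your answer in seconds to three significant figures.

0.101 s

vₓ = 20.30 cos 57.5° = 10.91 m/s; v_y0 = 20.30 sin 57.5° = 17.12 m/s.
Height y(t) = 17.12 t − 11.20 t² = 1.62 gives 11.20 t² − 17.12 t + 1.62 = 0.
Quadratic formula: t = (17.12 ± √220.55) / 22.4 = (17.12 ± 14.85) / 22.4 → t = 0.1013 s or 1.427 s.
The first (ascending) time is 0.1013 s.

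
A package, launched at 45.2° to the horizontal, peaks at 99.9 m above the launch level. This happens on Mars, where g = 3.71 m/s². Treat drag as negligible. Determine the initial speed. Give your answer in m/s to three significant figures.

38.4 m/s

At the peak v_y = 0, so v_y0 = √(2gH) = √(2 × 3.71 × 99.9) = 27.23 m/s.
v_y0 = v₀ sin θ ⇒ v₀ = 27.23 / sin 45.2° = 38.37 m/s.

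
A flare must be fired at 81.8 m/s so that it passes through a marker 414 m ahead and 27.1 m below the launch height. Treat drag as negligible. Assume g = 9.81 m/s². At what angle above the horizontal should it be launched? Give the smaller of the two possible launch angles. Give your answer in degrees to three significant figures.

14.5°

Trajectory: y = x tanθ − g x² (1 + tan²θ)/(2v₀²). With x = 414, y = −27.1, v₀ = 81.8, g = 9.81:
125.6 tan²θ − 414 tanθ + (98.54) = 0.
tanθ = [414 ± √(414² − 4 × 125.6 × (98.54))] / (2 × 125.6) = (414 ± 349.1) / 251.3, giving tanθ = 0.2583 or 3.037.
θ = 14.48° or 71.77°; the smaller is 14.48°.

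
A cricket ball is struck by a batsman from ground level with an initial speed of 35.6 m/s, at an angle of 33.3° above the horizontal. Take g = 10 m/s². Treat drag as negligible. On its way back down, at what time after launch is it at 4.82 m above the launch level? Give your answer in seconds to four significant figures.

vₓ = 35.60 cos 33.3° = 29.75 m/s; v_y0 = 35.60 sin 33.3° = 19.55 m/s.
Require v_y0 t − ½ g t² = 4.82, i.e. 5.000 t² − 19.55 t + 4.82 = 0.
t = [19.55 ± √(19.55² − 2·10.0·4.82)] / 10.0 = (19.55 ± 16.90) / 10.0, so t = 0.2645 s or t = 3.645 s.
The descending-branch root is 3.645 s.

3.645 s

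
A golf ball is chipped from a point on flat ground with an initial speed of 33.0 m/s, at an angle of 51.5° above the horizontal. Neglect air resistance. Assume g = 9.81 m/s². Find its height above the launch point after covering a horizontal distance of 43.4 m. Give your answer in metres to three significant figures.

32.7 m

Horizontal component vₓ = 33.00 cos 51.5° = 20.54 m/s; vertical v_y0 = 33.00 sin 51.5° = 25.83 m/s.
At x = 43.4 m, t = x/vₓ = 43.4/20.54 = 2.113 s.
Height: y = v_y0 t − ½ g t² = 25.83 × 2.113 − 4.905 × 2.113² = 54.56 − 21.89 = 32.67 m.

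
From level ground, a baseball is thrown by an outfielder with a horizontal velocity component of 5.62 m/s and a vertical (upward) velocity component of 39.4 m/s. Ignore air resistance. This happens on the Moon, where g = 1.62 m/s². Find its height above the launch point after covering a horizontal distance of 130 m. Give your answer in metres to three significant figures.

478 m

x = vₓ t ⇒ t = 130/5.620 = 23.13 s.
Height: y = v_y0 t − ½ g t² = 39.40 × 23.13 − 0.8100 × 23.13² = 911.4 − 433.4 = 478.0 m.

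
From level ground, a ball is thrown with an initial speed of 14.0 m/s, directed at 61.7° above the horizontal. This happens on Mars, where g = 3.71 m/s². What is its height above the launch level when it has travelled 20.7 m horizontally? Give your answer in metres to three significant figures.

20.4 m

vₓ = 14.00 cos 61.7° = 6.637 m/s; v_y0 = 14.00 sin 61.7° = 12.33 m/s.
Time to reach x = 20.7 m: t = x/vₓ = 20.7/6.637 = 3.119 s.
Height: y = v_y0 t − ½ g t² = 12.33 × 3.119 − 1.855 × 3.119² = 38.44 − 18.04 = 20.40 m.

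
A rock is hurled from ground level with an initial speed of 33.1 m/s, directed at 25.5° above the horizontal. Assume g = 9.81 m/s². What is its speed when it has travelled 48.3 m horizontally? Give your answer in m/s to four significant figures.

Horizontal component vₓ = 33.10 cos 25.5° = 29.88 m/s; vertical v_y0 = 33.10 sin 25.5° = 14.25 m/s.
At x = 48.3 m, t = x/vₓ = 48.3/29.88 = 1.617 s.
Vertical velocity there: v_y = v_y0 − g t = 14.25 − 9.81 × 1.617 = −1.610 m/s.
Speed: √(vₓ² + v_y²) = √(29.88² + 1.610²) = 29.92 m/s.

29.92 m/s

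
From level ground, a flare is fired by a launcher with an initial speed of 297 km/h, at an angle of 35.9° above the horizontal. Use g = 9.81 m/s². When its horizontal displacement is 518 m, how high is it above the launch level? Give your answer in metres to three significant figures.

Convert: 297 km/h = 297/3.6 = 82.50 m/s.
Resolve: vₓ = 82.50 cos 35.9° = 66.83 m/s and v_y0 = 82.50 sin 35.9° = 48.38 m/s.
x = vₓ t ⇒ t = 518/66.83 = 7.751 s.
Height: y = v_y0 t − ½ g t² = 48.38 × 7.751 − 4.905 × 7.751² = 375.0 − 294.7 = 80.27 m.

80.3 m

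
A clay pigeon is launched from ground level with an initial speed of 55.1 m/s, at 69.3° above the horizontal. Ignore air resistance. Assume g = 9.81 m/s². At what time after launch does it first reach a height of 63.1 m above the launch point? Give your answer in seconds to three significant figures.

Resolve: vₓ = 55.10 cos 69.3° = 19.48 m/s and v_y0 = 55.10 sin 69.3° = 51.54 m/s.
Set y = v_y0 t − ½ g t² = 63.1: 4.905 t² − 51.54 t + 63.1 = 0.
t = [51.54 ± √(51.54² − 2·9.81·63.1)] / 9.81 = (51.54 ± 37.67) / 9.81, so t = 1.415 s or t = 9.094 s.
The first (ascending) time is 1.415 s.

1.41 s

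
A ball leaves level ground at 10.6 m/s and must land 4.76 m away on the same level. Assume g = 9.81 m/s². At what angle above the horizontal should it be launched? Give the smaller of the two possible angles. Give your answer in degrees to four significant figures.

R = v₀² sin 2θ / g gives sin 2θ = gR/v₀² = 9.81·4.76/10.6² = 0.4156.
2θ = 24.56° or 180° − 24.56° = 155.4°, so θ = 12.28° or 77.72°.
The smaller angle is 12.28°.

12.28°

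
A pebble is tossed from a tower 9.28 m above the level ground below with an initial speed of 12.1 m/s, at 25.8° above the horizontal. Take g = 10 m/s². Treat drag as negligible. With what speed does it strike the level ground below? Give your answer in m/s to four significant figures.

18.22 m/s

vₓ = 12.10 cos 25.8° = 10.89 m/s; v_y0 = 12.10 sin 25.8° = 5.266 m/s.
Vertical motion (up positive, ground at y = 0): 5.000 t² − (5.266) t − 9.28 = 0, so t = (5.266 + √(5.266² + 2·10.0·9.28)) / 10.0 = (5.266 + 14.61) / 10.0 = 1.987 s.
Vertical velocity at impact: v_y = v_y0 − g t = 5.266 − 10.0 × 1.987 = −14.61 m/s.
Speed: |v| = √(vₓ² + v_y²) = √(10.89² + 14.61²) = 18.22 m/s.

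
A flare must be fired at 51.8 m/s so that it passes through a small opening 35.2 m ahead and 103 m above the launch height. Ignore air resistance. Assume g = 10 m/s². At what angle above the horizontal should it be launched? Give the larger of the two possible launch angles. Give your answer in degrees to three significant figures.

84.9°

Trajectory: y = x tanθ − g x² (1 + tan²θ)/(2v₀²). With x = 35.2, y = 103, v₀ = 51.8, g = 10.0:
2.309 tan²θ − 35.2 tanθ + (105.3) = 0.
tanθ = [35.2 ± √(35.2² − 4 × 2.309 × (105.3))] / (2 × 2.309) = (35.2 ± 16.32) / 4.618, giving tanθ = 4.088 or 11.16.
θ = 76.25° or 84.88°; the larger is 84.88°.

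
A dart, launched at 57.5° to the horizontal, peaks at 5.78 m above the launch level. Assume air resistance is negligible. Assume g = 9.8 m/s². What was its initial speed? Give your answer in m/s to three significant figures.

At the peak v_y = 0, so v_y0 = √(2gH) = √(2 × 9.80 × 5.78) = 10.64 m/s.
v_y0 = v₀ sin θ ⇒ v₀ = 10.64 / sin 57.5° = 12.62 m/s.

12.6 m/s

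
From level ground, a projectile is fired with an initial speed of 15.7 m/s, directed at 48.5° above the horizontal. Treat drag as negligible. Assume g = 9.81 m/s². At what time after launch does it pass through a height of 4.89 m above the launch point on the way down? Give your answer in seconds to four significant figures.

1.862 s

Horizontal component vₓ = 15.70 cos 48.5° = 10.40 m/s; vertical v_y0 = 15.70 sin 48.5° = 11.76 m/s.
Height y(t) = 11.76 t − 4.905 t² = 4.89 gives 4.905 t² − 11.76 t + 4.89 = 0.
Quadratic formula: t = (11.76 ± √42.323) / 9.81 = (11.76 ± 6.506) / 9.81 → t = 0.5355 s or 1.862 s.
The descending-branch root is 1.862 s.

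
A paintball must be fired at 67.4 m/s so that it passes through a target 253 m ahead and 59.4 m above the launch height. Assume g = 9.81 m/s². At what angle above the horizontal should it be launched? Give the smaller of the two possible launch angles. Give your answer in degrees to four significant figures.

Trajectory: y = x tanθ − g x² (1 + tan²θ)/(2v₀²). With x = 253, y = 59.4, v₀ = 67.4, g = 9.81:
69.11 tan²θ − 253 tanθ + (128.5) = 0.
tanθ = [253 ± √(253² − 4 × 69.11 × (128.5))] / (2 × 69.11) = (253 ± 168.8) / 138.2, giving tanθ = 0.6094 or 3.051.
θ = 31.36° or 71.85°; the smaller is 31.36°.

31.36°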